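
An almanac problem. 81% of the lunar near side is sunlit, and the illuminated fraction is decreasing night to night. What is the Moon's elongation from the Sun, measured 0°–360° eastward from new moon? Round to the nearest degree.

From f = (1 − cos θ)/2: cos θ = 1 − 2×0.81 = -0.620; arccos → 128.3°.
Since the Moon is past full (waning), take the reflex angle: θ = 360° − 128.3° = 231.7°.

232°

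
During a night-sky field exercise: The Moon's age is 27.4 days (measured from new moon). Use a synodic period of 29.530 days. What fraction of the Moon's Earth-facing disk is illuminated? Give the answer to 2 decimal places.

The Moon has covered 27.4/29.530 of its cycle, so θ ≈ 360° × 27.4/29.530 = 334.0°.
cos 334.0° = 0.899, so f = (1 − 0.899)/2 = 0.050.

0.05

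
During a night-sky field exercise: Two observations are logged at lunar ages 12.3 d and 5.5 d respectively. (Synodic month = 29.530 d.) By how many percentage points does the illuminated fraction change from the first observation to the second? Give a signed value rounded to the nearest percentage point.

θ₁ = 360° × 12.3/29.530 = 149.9°, f₁ = (1 − cos θ₁)/2 = 0.933.
θ₂ = 360° × 5.5/29.530 = 67.1°, f₂ = (1 − cos θ₂)/2 = 0.305.
Change = f₂ − f₁ = -0.628 → -63 percentage points.

-63 pp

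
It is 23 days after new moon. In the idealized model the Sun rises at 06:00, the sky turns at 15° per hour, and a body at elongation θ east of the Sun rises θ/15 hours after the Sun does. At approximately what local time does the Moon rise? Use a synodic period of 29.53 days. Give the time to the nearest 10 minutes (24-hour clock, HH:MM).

00:40

Phase angle: θ = 360°·(23 d)/(29.53 d) = 280.4°.
The Moon trails the Sun by θ/15 = 280.4/15 ≈ 18.69 hours.
06:00 + 18.693 h ≈ 00:42 → 00:40 to the nearest ten minutes.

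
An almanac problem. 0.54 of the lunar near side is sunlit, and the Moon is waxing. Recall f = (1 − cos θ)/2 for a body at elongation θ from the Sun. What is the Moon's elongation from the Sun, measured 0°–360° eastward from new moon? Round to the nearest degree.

95°

From f = (1 − cos θ)/2: cos θ = 1 − 2×0.54 = -0.080; arccos → 94.6°.
Before full moon the principal value applies: θ = 94.6°.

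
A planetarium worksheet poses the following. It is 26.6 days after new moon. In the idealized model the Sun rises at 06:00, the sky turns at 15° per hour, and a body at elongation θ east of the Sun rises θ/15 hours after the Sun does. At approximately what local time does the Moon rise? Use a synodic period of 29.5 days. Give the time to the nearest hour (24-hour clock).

04:00

Phase angle: θ = 360°·(26.6 d)/(29.5 d) = 324.6°.
Delay after the Sun = 324.6° / (15°/h) ≈ 21.64 h.
06:00 + 21.64 h ≈ 03:38 → 04:00 to the nearest hour.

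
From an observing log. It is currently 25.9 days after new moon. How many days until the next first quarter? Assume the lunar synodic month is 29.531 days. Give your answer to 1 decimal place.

First quarter is 0.25 of the way through the cycle: age 0.25 × 29.531 = 7.383 d.
Already past this cycle's first quarter; the next is at 7.383 + 29.531 = 36.914 d, so 36.914 − 25.9 = 11.014 days.

11.0 days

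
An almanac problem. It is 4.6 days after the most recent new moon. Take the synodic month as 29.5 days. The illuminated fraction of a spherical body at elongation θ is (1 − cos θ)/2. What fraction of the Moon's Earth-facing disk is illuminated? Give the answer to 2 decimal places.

0.22

Phase angle: θ = 360°·(4.6 d)/(29.5 d) = 56.1°.
cos 56.1° = 0.557, so f = (1 − 0.557)/2 = 0.221.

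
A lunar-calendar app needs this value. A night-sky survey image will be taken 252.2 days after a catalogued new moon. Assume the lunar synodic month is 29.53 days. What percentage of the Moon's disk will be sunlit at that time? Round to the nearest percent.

252.2 d spans 8 complete synodic months (8 × 29.53 = 236.24 d) plus 15.96 d.
Elongation θ = 360° × 15.96/29.53 ≈ 194.6°.
Illuminated fraction = (1 − cos 194.6°)/2 = (1 − (-0.968))/2 ≈ 0.984, so 98%.

98%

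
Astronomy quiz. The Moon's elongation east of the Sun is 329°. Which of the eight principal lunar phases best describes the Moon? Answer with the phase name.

The waning crescent sector spans roughly 292°–338°; 329° falls inside it.

waning crescent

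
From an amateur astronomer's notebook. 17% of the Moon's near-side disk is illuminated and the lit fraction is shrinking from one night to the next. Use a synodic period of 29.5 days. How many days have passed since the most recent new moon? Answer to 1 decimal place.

25.5 days

Invert f = (1 − cos θ)/2 to get cos θ = 1 − 2(0.17) = 0.660, hence θ₀ = arccos 0.660 = 48.7°.
Waning ⇒ past full, so θ = 360° − 48.7° = 311.3°.
Age = 29.5 × 311.3°/360° ≈ 25.51 days.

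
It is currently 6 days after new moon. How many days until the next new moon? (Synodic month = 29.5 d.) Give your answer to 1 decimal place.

The next new moon completes the synodic month: 29.5 − 6 = 23.500 days.

23.5 days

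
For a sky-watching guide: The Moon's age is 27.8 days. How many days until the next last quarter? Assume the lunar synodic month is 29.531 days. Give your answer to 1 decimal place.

23.9 days

Last quarter occurs at elongation 270°, i.e. at age 29.531 × 270/360 = 22.148 d.
This lunation's last quarter (22.148 d) has passed, so add one period: 51.679 − 27.8 = 23.879 days.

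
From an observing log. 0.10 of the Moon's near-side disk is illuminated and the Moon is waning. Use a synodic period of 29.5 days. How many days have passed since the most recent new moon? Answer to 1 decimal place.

26.5 days

Invert f = (1 − cos θ)/2 to get cos θ = 1 − 2(0.10) = 0.800, hence θ₀ = arccos 0.800 = 36.9°.
Since the Moon is past full (waning), take the reflex angle: θ = 360° − 36.9° = 323.1°.
That fraction of the synodic month is 323.1/360 × 29.5 d ≈ 26.48 d.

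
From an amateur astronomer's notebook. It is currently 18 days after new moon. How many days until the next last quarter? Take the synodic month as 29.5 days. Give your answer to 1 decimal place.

Last quarter occurs at elongation 270°, i.e. at age 29.5 × 270/360 = 22.125 d.
That is 22.125 − 18 = 4.125 days ahead.

4.1 days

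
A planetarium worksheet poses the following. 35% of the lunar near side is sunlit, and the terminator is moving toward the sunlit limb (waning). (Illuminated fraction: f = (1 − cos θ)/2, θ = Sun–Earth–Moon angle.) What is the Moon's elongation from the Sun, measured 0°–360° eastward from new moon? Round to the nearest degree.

From f = (1 − cos θ)/2: cos θ = 1 − 2×0.35 = 0.300; arccos → 72.5°.
A waning Moon lies in 180°–360°, so θ = 360° − 72.5° = 287.5°.

287°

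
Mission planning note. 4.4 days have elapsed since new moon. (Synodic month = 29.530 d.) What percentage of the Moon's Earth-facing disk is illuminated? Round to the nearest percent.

The Moon has covered 4.4/29.530 of its cycle, so θ ≈ 360° × 4.4/29.530 = 53.6°.
With cos θ = 0.593, the lit fraction is (1 − 0.593)/2 ≈ 0.204, so 20%.

20%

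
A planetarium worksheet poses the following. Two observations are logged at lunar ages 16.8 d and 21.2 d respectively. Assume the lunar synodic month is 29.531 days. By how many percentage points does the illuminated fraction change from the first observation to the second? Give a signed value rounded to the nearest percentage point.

-35 percentage points

θ₁ = 360° × 16.8/29.531 = 204.8°, f₁ = (1 − cos θ₁)/2 = 0.954.
θ₂ = 360° × 21.2/29.531 = 258.4°, f₂ = (1 − cos θ₂)/2 = 0.600.
Change = f₂ − f₁ = -0.354 → -35 percentage points.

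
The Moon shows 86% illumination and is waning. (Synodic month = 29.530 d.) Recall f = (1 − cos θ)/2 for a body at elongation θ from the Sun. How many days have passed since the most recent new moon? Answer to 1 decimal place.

From f = (1 − cos θ)/2: cos θ = 1 − 2×0.86 = -0.720; arccos → 136.1°.
Since the Moon is past full (waning), take the reflex angle: θ = 360° − 136.1° = 223.9°.
Age = 29.530 × 223.9°/360° ≈ 18.37 days.

18.4 days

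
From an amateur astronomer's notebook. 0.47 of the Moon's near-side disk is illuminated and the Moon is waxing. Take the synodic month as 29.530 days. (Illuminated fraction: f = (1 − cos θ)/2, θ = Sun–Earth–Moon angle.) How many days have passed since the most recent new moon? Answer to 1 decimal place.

7.1 days

cos θ = 1 − 2f = 0.060, giving a principal value of 86.6°.
The Moon is waxing (0°–180°), so θ = 86.6° directly.
That fraction of the synodic month is 86.6/360 × 29.530 d ≈ 7.10 d.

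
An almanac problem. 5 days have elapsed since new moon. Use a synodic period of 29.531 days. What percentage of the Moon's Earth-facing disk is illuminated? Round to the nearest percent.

26%

Elongation θ = 360° × 5/29.531 ≈ 61.0°.
Illuminated fraction = (1 − cos 61.0°)/2 = (1 − 0.486)/2 ≈ 0.257, so 26%.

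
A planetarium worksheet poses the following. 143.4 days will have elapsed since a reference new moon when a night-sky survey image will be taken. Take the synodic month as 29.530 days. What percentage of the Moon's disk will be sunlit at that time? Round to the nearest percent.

Reduce mod P: 143.4 − 4×29.530 = 25.28 d into the current lunation.
Phase angle: θ = 360°·(25.28 d)/(29.530 d) = 308.2°.
With cos θ = 0.618, the lit fraction is (1 − 0.618)/2 ≈ 0.191, so 19%.

19%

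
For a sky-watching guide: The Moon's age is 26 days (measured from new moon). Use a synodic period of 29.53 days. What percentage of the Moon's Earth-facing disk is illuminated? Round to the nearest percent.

Phase angle: θ = 360°·(26 d)/(29.53 d) = 317.0°.
cos 317.0° = 0.731, so f = (1 − 0.731)/2 = 0.135, so 13%.

13%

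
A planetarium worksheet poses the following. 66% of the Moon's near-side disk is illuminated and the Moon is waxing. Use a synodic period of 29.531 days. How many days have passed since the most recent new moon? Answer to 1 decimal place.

8.9 days

Invert f = (1 − cos θ)/2 to get cos θ = 1 − 2(0.66) = -0.320, hence θ₀ = arccos -0.320 = 108.7°.
Before full moon the principal value applies: θ = 108.7°.
That fraction of the synodic month is 108.7/360 × 29.531 d ≈ 8.91 d.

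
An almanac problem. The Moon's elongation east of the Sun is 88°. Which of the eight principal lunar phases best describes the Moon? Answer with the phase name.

first quarter

88° lies in the first quarter sector of the 8-phase cycle.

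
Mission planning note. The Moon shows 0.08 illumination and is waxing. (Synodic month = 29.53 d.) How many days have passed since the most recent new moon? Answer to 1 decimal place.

From f = (1 − cos θ)/2: cos θ = 1 − 2×0.08 = 0.840; arccos → 32.9°.
Before full moon the principal value applies: θ = 32.9°.
That fraction of the synodic month is 32.9/360 × 29.53 d ≈ 2.70 d.

2.7 days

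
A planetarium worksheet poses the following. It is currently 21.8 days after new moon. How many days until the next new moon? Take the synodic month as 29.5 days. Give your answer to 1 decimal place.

The next new moon completes the synodic month: 29.5 − 21.8 = 7.700 days.

7.7 days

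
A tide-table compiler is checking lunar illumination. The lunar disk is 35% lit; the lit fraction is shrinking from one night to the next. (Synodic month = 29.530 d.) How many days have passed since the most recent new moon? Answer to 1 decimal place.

23.6 days

From f = (1 − cos θ)/2: cos θ = 1 − 2×0.35 = 0.300; arccos → 72.5°.
Since the Moon is past full (waning), take the reflex angle: θ = 360° − 72.5° = 287.5°.
At 360°/29.530 d per day, 287.5° corresponds to 23.58 days.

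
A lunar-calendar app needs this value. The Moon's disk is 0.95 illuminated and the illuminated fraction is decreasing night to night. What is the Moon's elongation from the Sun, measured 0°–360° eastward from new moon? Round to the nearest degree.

206°

Invert f = (1 − cos θ)/2 to get cos θ = 1 − 2(0.95) = -0.900, hence θ₀ = arccos -0.900 = 154.2°.
Since the Moon is past full (waning), take the reflex angle: θ = 360° − 154.2° = 205.8°.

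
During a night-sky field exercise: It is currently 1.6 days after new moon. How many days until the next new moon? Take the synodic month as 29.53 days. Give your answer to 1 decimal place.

The next new moon completes the synodic month: 29.53 − 1.6 = 27.930 days.

27.9 days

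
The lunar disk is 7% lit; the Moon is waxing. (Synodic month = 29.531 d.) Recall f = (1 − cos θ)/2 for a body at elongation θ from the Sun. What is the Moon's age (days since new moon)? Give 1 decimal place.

Invert f = (1 − cos θ)/2 to get cos θ = 1 − 2(0.07) = 0.860, hence θ₀ = arccos 0.860 = 30.7°.
Waxing ⇒ before full, so θ = 30.7°.
At 360°/29.531 d per day, 30.7° corresponds to 2.52 days.

2.5 days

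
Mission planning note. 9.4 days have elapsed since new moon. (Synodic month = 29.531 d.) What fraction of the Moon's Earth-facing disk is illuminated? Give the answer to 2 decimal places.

0.71

Phase angle: θ = 360°·(9.4 d)/(29.531 d) = 114.6°.
cos 114.6° = (-0.416), so f = (1 − (-0.416))/2 = 0.708.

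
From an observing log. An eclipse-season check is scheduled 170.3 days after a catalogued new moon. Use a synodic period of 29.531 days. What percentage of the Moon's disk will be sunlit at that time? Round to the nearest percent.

Reduce mod P: 170.3 − 5×29.531 = 22.65 d into the current lunation.
The Moon has covered 22.65/29.531 of its cycle, so θ ≈ 360° × 22.65/29.531 = 276.1°.
Illuminated fraction = (1 − cos 276.1°)/2 = (1 − 0.105)/2 ≈ 0.447, so 45%.

45%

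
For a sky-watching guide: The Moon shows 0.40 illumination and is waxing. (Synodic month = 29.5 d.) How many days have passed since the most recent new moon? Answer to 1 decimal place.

cos θ = 1 − 2f = 0.200, giving a principal value of 78.5°.
The Moon is waxing (0°–180°), so θ = 78.5° directly.
Age = 29.5 × 78.5°/360° ≈ 6.43 days.

6.4 days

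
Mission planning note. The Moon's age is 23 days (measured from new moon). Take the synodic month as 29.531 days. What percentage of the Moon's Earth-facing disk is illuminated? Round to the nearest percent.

41%

The Moon has covered 23/29.531 of its cycle, so θ ≈ 360° × 23/29.531 = 280.4°.
cos 280.4° = 0.180, so f = (1 − 0.180)/2 = 0.410, so 41%.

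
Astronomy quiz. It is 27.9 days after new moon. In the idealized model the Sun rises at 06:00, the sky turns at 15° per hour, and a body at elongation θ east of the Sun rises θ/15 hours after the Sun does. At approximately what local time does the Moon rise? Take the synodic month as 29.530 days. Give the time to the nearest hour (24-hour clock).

Elongation θ = 360° × 27.9/29.530 ≈ 340.1°.
The Moon trails the Sun by θ/15 = 340.1/15 ≈ 22.68 hours.
06:00 + 22.68 h ≈ 04:41 → 05:00 to the nearest hour.

05:00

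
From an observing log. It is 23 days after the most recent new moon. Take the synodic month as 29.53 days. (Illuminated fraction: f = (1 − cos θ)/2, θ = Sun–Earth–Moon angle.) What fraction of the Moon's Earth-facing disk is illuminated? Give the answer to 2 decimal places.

Phase angle: θ = 360°·(23 d)/(29.53 d) = 280.4°.
Illuminated fraction = (1 − cos 280.4°)/2 = (1 − 0.180)/2 ≈ 0.410.

0.41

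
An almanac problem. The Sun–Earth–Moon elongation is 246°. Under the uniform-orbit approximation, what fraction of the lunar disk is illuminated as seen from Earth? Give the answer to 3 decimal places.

Half-versine of 246°: (1 − (-0.407))/2 = 0.703.

0.703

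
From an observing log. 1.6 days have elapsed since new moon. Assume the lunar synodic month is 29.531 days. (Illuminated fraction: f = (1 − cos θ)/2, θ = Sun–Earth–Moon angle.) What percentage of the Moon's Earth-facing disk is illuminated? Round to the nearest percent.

3%

Elongation θ = 360° × 1.6/29.531 ≈ 19.5°.
cos 19.5° = 0.943, so f = (1 − 0.943)/2 = 0.029, so 3%.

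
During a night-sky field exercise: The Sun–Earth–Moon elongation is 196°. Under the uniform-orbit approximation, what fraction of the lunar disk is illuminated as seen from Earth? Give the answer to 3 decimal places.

0.981

cos 196° = (-0.961), so f = (1 − (-0.961))/2 = 0.981.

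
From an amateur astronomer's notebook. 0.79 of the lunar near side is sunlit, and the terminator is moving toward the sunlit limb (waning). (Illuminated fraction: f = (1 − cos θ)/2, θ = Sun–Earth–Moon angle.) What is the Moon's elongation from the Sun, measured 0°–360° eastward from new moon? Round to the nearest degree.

235°

Invert f = (1 − cos θ)/2 to get cos θ = 1 − 2(0.79) = -0.580, hence θ₀ = arccos -0.580 = 125.5°.
Waning ⇒ past full, so θ = 360° − 125.5° = 234.5°.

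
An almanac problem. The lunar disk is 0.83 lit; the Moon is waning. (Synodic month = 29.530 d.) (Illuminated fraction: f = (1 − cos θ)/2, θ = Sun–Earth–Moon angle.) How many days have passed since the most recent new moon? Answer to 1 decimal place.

cos θ = 1 − 2f = -0.660, giving a principal value of 131.3°.
Since the Moon is past full (waning), take the reflex angle: θ = 360° − 131.3° = 228.7°.
That fraction of the synodic month is 228.7/360 × 29.530 d ≈ 18.76 d.

18.8 days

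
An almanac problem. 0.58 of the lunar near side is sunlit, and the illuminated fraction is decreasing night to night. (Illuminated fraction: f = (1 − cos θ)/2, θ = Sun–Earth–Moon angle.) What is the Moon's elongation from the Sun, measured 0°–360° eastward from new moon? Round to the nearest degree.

Invert f = (1 − cos θ)/2 to get cos θ = 1 − 2(0.58) = -0.160, hence θ₀ = arccos -0.160 = 99.2°.
Since the Moon is past full (waning), take the reflex angle: θ = 360° − 99.2° = 260.8°.

261°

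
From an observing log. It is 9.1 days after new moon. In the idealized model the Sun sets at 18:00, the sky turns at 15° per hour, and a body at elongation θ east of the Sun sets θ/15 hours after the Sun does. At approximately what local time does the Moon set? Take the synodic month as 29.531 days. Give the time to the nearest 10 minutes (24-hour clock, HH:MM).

The Moon has covered 9.1/29.531 of its cycle, so θ ≈ 360° × 9.1/29.531 = 110.9°.
At 15° of sky rotation per hour, 110.9° corresponds to a 7.40 h lag.
18:00 + 7.396 h ≈ 01:24 → 01:20 to the nearest ten minutes.

01:20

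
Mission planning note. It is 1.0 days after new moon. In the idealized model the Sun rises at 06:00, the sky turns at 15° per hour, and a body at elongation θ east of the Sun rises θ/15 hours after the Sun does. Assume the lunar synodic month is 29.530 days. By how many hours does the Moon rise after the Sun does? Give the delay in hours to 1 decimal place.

0.8 h

The Moon has covered 1.0/29.530 of its cycle, so θ ≈ 360° × 1.0/29.530 = 12.2°.
Delay after the Sun = 12.2° / (15°/h) ≈ 0.81 h.
So the Moon rises 0.81 h after the Sun.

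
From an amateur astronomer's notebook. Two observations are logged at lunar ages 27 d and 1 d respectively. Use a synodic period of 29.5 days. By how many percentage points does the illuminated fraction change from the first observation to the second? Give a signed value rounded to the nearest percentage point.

First observation: θ = 360°·27/29.5 = 329.5°, so f = 0.069.
Second observation: θ = 12.2°, f = 0.011.
Δf = 0.011 − 0.069 = -0.058, i.e. -6 pp.

-6 percentage points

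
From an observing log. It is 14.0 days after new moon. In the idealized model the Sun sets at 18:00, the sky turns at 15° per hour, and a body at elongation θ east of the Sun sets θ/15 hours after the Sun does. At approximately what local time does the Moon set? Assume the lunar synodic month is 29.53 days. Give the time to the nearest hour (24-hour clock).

Phase angle: θ = 360°·(14.0 d)/(29.53 d) = 170.7°.
At 15° of sky rotation per hour, 170.7° corresponds to a 11.38 h lag.
18:00 + 11.38 h ≈ 05:23 → 05:00 to the nearest hour.

05:00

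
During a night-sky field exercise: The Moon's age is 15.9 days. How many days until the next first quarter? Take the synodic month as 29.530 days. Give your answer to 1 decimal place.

21.0 days

First quarter occurs at elongation 90°, i.e. at age 29.530 × 90/360 = 7.383 d.
This lunation's first quarter (7.383 d) has passed, so add one period: 36.913 − 15.9 = 21.013 days.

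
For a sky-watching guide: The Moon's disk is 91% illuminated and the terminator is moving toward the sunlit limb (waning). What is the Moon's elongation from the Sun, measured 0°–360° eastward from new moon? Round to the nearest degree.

215°

From f = (1 − cos θ)/2: cos θ = 1 − 2×0.91 = -0.820; arccos → 145.1°.
A waning Moon lies in 180°–360°, so θ = 360° − 145.1° = 214.9°.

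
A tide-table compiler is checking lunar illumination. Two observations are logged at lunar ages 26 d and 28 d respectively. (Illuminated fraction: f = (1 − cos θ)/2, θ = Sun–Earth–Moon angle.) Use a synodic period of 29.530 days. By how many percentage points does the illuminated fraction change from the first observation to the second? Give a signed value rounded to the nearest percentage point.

First observation: θ = 360°·26/29.530 = 317.0°, so f = 0.135.
Second observation: θ = 341.3°, f = 0.026.
Δf = 0.026 − 0.135 = -0.108, i.e. -11 pp.

-11 pp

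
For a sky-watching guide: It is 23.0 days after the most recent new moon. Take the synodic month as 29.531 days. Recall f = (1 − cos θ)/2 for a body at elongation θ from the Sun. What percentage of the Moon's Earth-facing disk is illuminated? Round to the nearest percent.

41%

Elongation θ = 360° × 23.0/29.531 ≈ 280.4°.
cos 280.4° = 0.180, so f = (1 − 0.180)/2 = 0.410, so 41%.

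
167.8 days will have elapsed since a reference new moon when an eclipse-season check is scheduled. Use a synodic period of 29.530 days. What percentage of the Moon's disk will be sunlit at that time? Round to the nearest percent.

71%

167.8 d spans 5 complete synodic months (5 × 29.530 = 147.65 d) plus 20.15 d.
Phase angle: θ = 360°·(20.15 d)/(29.530 d) = 245.6°.
Illuminated fraction = (1 − cos 245.6°)/2 = (1 − (-0.412))/2 ≈ 0.706, so 71%.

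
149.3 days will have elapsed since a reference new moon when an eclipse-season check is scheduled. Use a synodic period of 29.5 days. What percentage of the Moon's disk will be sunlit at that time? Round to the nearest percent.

Reduce mod P: 149.3 − 5×29.5 = 1.80 d into the current lunation.
Phase angle: θ = 360°·(1.80 d)/(29.5 d) = 22.0°.
cos 22.0° = 0.927, so f = (1 − 0.927)/2 = 0.036, so 4%.

4%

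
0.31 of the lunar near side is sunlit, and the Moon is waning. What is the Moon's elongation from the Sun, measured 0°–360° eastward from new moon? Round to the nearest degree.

Invert f = (1 − cos θ)/2 to get cos θ = 1 − 2(0.31) = 0.380, hence θ₀ = arccos 0.380 = 67.7°.
Since the Moon is past full (waning), take the reflex angle: θ = 360° − 67.7° = 292.3°.

292°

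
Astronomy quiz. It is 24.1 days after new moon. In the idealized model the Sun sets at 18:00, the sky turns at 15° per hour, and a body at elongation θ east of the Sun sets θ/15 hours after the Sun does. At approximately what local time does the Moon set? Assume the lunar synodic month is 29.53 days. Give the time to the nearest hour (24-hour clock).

Phase angle: θ = 360°·(24.1 d)/(29.53 d) = 293.8°.
Delay after the Sun = 293.8° / (15°/h) ≈ 19.59 h.
18:00 + 19.59 h ≈ 13:35 → 14:00 to the nearest hour.

14:00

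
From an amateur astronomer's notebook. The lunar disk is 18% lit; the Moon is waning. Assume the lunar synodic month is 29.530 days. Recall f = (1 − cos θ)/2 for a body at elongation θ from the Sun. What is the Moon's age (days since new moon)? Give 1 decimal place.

From f = (1 − cos θ)/2: cos θ = 1 − 2×0.18 = 0.640; arccos → 50.2°.
Waning ⇒ past full, so θ = 360° − 50.2° = 309.8°.
That fraction of the synodic month is 309.8/360 × 29.530 d ≈ 25.41 d.

25.4 days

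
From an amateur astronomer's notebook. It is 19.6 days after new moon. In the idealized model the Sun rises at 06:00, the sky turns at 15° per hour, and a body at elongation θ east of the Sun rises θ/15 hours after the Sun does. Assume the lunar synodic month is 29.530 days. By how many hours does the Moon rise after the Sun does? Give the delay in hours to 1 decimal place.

The Moon has covered 19.6/29.530 of its cycle, so θ ≈ 360° × 19.6/29.530 = 238.9°.
At 15° of sky rotation per hour, 238.9° corresponds to a 15.93 h lag.
So the Moon rises 15.93 h after the Sun.

15.9 h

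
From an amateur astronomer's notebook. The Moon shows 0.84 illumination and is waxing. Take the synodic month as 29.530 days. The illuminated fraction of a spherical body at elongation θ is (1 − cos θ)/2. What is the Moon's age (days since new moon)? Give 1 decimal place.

10.9 days

From f = (1 − cos θ)/2: cos θ = 1 − 2×0.84 = -0.680; arccos → 132.8°.
The Moon is waxing (0°–180°), so θ = 132.8° directly.
Age = 29.530 × 132.8°/360° ≈ 10.90 days.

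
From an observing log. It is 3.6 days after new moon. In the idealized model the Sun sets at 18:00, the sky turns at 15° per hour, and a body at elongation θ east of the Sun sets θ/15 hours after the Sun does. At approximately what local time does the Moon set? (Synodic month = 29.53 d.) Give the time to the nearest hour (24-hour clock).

The Moon has covered 3.6/29.53 of its cycle, so θ ≈ 360° × 3.6/29.53 = 43.9°.
The Moon trails the Sun by θ/15 = 43.9/15 ≈ 2.93 hours.
18:00 + 2.93 h ≈ 20:56 → 21:00 to the nearest hour.

21:00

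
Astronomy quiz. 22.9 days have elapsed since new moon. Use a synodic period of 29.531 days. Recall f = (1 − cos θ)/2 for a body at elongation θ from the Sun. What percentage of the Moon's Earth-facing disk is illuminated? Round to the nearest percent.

Phase angle: θ = 360°·(22.9 d)/(29.531 d) = 279.2°.
With cos θ = 0.159, the lit fraction is (1 − 0.159)/2 ≈ 0.420, so 42%.

42%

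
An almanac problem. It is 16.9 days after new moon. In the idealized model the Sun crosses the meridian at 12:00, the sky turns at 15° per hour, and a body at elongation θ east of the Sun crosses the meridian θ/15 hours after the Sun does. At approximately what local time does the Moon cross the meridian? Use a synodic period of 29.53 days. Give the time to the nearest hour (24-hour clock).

Elongation θ = 360° × 16.9/29.53 ≈ 206.0°.
The Moon trails the Sun by θ/15 = 206.0/15 ≈ 13.74 hours.
12:00 + 13.74 h ≈ 01:44 → 02:00 to the nearest hour.

02:00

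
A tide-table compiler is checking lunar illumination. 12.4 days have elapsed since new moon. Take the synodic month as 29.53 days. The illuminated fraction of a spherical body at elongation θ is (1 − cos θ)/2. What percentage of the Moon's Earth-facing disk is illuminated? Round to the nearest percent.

Phase angle: θ = 360°·(12.4 d)/(29.53 d) = 151.2°.
Illuminated fraction = (1 − cos 151.2°)/2 = (1 − (-0.876))/2 ≈ 0.938, so 94%.

94%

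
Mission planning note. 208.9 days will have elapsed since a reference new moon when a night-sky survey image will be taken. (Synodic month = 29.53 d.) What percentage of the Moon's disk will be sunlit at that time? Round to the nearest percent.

208.9 d spans 7 complete synodic months (7 × 29.53 = 206.71 d) plus 2.19 d.
Phase angle: θ = 360°·(2.19 d)/(29.53 d) = 26.7°.
cos 26.7° = 0.893, so f = (1 − 0.893)/2 = 0.053, so 5%.

5%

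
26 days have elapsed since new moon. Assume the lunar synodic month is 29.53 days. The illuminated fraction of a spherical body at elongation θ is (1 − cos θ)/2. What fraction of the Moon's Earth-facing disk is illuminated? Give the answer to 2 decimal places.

Phase angle: θ = 360°·(26 d)/(29.53 d) = 317.0°.
cos 317.0° = 0.731, so f = (1 − 0.731)/2 = 0.135.

0.13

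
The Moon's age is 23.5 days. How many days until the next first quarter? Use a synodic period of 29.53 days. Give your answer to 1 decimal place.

First quarter is 0.25 of the way through the cycle: age 0.25 × 29.53 = 7.383 d.
This lunation's first quarter (7.383 d) has passed, so add one period: 36.913 − 23.5 = 13.413 days.

13.4 days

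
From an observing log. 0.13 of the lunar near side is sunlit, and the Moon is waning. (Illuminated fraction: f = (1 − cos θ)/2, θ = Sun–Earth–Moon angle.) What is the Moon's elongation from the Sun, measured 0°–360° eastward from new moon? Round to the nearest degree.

318°

From f = (1 − cos θ)/2: cos θ = 1 − 2×0.13 = 0.740; arccos → 42.3°.
Since the Moon is past full (waning), take the reflex angle: θ = 360° − 42.3° = 317.7°.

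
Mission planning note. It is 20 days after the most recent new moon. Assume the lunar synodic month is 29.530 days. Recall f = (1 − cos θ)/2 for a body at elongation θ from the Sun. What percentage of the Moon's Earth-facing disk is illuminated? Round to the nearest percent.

72%

The Moon has covered 20/29.530 of its cycle, so θ ≈ 360° × 20/29.530 = 243.8°.
With cos θ = (-0.441), the lit fraction is (1 − (-0.441))/2 ≈ 0.721, so 72%.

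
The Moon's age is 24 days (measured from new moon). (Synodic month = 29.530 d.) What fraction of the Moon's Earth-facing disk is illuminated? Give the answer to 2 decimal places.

0.31

Phase angle: θ = 360°·(24 d)/(29.530 d) = 292.6°.
cos 292.6° = 0.384, so f = (1 − 0.384)/2 = 0.308.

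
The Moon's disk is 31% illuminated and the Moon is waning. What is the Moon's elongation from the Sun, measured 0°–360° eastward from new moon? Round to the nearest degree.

From f = (1 − cos θ)/2: cos θ = 1 − 2×0.31 = 0.380; arccos → 67.7°.
Since the Moon is past full (waning), take the reflex angle: θ = 360° − 67.7° = 292.3°.

292°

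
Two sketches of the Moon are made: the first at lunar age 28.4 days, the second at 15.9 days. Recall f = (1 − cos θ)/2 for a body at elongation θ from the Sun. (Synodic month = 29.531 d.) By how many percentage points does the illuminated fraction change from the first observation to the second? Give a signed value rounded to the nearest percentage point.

+97 percentage points

First observation: θ = 360°·28.4/29.531 = 346.2°, so f = 0.014.
Second observation: θ = 193.8°, f = 0.986.
Δf = 0.986 − 0.014 = +0.971, i.e. +97 pp.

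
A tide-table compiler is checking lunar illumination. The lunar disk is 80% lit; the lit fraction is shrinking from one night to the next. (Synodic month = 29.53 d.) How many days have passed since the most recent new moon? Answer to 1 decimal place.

19.1 days

cos θ = 1 − 2f = -0.600, giving a principal value of 126.9°.
A waning Moon lies in 180°–360°, so θ = 360° − 126.9° = 233.1°.
Age = 29.53 × 233.1°/360° ≈ 19.12 days.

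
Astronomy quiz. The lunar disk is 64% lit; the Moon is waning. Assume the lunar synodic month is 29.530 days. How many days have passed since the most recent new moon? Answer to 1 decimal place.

cos θ = 1 − 2f = -0.280, giving a principal value of 106.3°.
Waning ⇒ past full, so θ = 360° − 106.3° = 253.7°.
At 360°/29.530 d per day, 253.7° corresponds to 20.81 days.

20.8 days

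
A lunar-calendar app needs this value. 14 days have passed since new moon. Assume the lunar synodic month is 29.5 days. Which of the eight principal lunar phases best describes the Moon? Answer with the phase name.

full moon

At 14/29.5 of the cycle, θ ≈ 171° — the full moon range.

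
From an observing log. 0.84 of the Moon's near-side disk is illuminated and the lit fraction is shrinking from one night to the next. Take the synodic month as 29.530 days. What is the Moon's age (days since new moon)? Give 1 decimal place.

18.6 days

From f = (1 − cos θ)/2: cos θ = 1 − 2×0.84 = -0.680; arccos → 132.8°.
A waning Moon lies in 180°–360°, so θ = 360° − 132.8° = 227.2°.
That fraction of the synodic month is 227.2/360 × 29.530 d ≈ 18.63 d.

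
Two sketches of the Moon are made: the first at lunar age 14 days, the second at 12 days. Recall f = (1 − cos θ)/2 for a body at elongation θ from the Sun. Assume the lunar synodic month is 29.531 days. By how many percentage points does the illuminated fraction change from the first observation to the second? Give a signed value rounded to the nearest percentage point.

-8 pp

θ₁ = 360° × 14/29.531 = 170.7°, f₁ = (1 − cos θ₁)/2 = 0.993.
θ₂ = 360° × 12/29.531 = 146.3°, f₂ = (1 − cos θ₂)/2 = 0.916.
Change = f₂ − f₁ = -0.077 → -8 percentage points.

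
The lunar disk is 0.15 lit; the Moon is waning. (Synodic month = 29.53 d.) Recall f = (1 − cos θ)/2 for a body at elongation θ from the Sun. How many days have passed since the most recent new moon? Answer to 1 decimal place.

From f = (1 − cos θ)/2: cos θ = 1 − 2×0.15 = 0.700; arccos → 45.6°.
A waning Moon lies in 180°–360°, so θ = 360° − 45.6° = 314.4°.
Age = 29.53 × 314.4°/360° ≈ 25.79 days.

25.8 days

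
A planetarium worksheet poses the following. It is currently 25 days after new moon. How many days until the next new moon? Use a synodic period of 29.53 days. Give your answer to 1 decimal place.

4.5 days

The next new moon completes the synodic month: 29.53 − 25 = 4.530 days.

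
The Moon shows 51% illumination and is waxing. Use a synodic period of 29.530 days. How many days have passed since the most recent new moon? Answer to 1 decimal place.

cos θ = 1 − 2f = -0.020, giving a principal value of 91.1°.
Before full moon the principal value applies: θ = 91.1°.
At 360°/29.530 d per day, 91.1° corresponds to 7.48 days.

7.5 days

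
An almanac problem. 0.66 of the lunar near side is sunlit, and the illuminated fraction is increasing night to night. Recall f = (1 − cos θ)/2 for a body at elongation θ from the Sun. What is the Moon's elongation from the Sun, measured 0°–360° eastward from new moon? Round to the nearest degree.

cos θ = 1 − 2f = -0.320, giving a principal value of 108.7°.
The Moon is waxing (0°–180°), so θ = 108.7° directly.

109°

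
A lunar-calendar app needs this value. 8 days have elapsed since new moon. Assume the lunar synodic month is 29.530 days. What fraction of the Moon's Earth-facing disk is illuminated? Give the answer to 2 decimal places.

0.57

The Moon has covered 8/29.530 of its cycle, so θ ≈ 360° × 8/29.530 = 97.5°.
cos 97.5° = (-0.131), so f = (1 − (-0.131))/2 = 0.566.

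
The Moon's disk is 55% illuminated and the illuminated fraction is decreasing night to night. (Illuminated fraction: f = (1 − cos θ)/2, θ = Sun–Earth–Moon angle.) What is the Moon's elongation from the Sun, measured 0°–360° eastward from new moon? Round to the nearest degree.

From f = (1 − cos θ)/2: cos θ = 1 − 2×0.55 = -0.100; arccos → 95.7°.
A waning Moon lies in 180°–360°, so θ = 360° − 95.7° = 264.3°.

264°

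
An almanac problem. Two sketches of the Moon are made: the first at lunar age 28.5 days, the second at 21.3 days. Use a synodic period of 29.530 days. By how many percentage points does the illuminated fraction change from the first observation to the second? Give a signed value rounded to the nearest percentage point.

First observation: θ = 360°·28.5/29.530 = 347.4°, so f = 0.012.
Second observation: θ = 259.7°, f = 0.590.
Δf = 0.590 − 0.012 = +0.578, i.e. +58 pp.

+58 percentage points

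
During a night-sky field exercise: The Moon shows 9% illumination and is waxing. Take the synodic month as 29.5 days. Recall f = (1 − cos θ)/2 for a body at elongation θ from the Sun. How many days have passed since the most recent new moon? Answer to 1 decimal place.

2.9 days

cos θ = 1 − 2f = 0.820, giving a principal value of 34.9°.
Waxing ⇒ before full, so θ = 34.9°.
Age = 29.5 × 34.9°/360° ≈ 2.86 days.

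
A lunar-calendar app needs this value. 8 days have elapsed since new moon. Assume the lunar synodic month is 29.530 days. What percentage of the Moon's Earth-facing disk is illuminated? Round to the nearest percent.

The Moon has covered 8/29.530 of its cycle, so θ ≈ 360° × 8/29.530 = 97.5°.
With cos θ = (-0.131), the lit fraction is (1 − (-0.131))/2 ≈ 0.566, so 57%.

57%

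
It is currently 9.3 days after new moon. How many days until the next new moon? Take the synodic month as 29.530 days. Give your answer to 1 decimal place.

The next new moon completes the synodic month: 29.530 − 9.3 = 20.230 days.

20.2 days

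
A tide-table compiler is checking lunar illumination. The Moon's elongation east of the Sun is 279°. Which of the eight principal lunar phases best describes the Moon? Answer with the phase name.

last quarter

The last quarter sector spans roughly 248°–292°; 279° falls inside it.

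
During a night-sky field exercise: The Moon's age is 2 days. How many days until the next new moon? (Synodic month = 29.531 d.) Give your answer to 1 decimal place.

One full lunation from the last new moon is 29.531 d; remaining = 29.531 − 2 = 27.531 d.

27.5 days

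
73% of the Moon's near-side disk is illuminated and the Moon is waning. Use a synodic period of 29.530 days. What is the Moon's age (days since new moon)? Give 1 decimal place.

19.9 days

cos θ = 1 − 2f = -0.460, giving a principal value of 117.4°.
A waning Moon lies in 180°–360°, so θ = 360° − 117.4° = 242.6°.
At 360°/29.530 d per day, 242.6° corresponds to 19.90 days.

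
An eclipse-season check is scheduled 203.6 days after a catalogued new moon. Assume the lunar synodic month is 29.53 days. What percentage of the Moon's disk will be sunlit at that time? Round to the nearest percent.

203.6/29.53 = 6.895 lunations, so 6 complete cycles and 26.42 d into the next.
Phase angle: θ = 360°·(26.42 d)/(29.53 d) = 322.1°.
With cos θ = 0.789, the lit fraction is (1 − 0.789)/2 ≈ 0.106, so 11%.

11%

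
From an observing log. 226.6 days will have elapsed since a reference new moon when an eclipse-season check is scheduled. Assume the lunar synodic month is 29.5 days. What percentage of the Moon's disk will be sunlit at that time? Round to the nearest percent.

71%

Reduce mod P: 226.6 − 7×29.5 = 20.10 d into the current lunation.
Elongation θ = 360° × 20.10/29.5 ≈ 245.3°.
cos 245.3° = (-0.418), so f = (1 − (-0.418))/2 = 0.709, so 71%.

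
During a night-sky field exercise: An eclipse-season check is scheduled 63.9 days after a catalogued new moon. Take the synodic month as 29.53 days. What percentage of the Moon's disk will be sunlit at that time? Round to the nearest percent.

24%

Reduce mod P: 63.9 − 2×29.53 = 4.84 d into the current lunation.
Elongation θ = 360° × 4.84/29.53 ≈ 59.0°.
With cos θ = 0.515, the lit fraction is (1 − 0.515)/2 ≈ 0.243, so 24%.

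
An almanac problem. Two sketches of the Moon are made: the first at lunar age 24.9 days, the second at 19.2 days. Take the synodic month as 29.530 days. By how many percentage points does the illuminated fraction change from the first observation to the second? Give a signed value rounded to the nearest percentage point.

+57 percentage points

θ₁ = 360° × 24.9/29.530 = 303.6°, f₁ = (1 − cos θ₁)/2 = 0.224.
θ₂ = 360° × 19.2/29.530 = 234.1°, f₂ = (1 − cos θ₂)/2 = 0.793.
Change = f₂ − f₁ = +0.570 → +57 percentage points.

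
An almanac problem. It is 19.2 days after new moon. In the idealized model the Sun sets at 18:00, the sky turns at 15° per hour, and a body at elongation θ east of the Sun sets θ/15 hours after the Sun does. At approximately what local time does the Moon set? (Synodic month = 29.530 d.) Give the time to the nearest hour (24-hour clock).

10:00

Phase angle: θ = 360°·(19.2 d)/(29.530 d) = 234.1°.
Delay after the Sun = 234.1° / (15°/h) ≈ 15.60 h.
18:00 + 15.60 h ≈ 09:36 → 10:00 to the nearest hour.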